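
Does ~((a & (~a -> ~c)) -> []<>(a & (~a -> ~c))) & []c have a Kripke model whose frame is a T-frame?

Satisfiable (open branch found)

1. ~((a & (~a -> ~c)) -> []<>(a & (~a -> ~c))) & []c, w0
2. ~((a & (~a -> ~c)) -> []<>(a & (~a -> ~c))), w0
3. []c, w0
4. a & (~a -> ~c), w0
5. ~[]<>(a & (~a -> ~c)), w0
6. a, w0
7. ~a -> ~c, w0
8. c, w0
9. ~<>(a & (~a -> ~c)), w1
10. c, w1
11. ~(a & (~a -> ~c)), w1
12. ~(~a -> ~c), w1
13. ~a, w1
Accessibility: w0Rw0, w0Rw1, w1Rw1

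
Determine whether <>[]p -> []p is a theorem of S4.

Tableau for the negation ~(<>[]p -> []p):
1. ~(<>[]p -> []p), w0
2. <>[]p, w0
3. ~[]p, w0
4. []p, w1
5. p, w1
6. ~p, w2
Accessibility: w0Rw0, w0Rw1, w0Rw2, w1Rw1, w2Rw2
The negation has an open branch (countermodel exists).

Not valid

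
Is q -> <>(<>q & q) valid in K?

Tableau for the negation ~(q -> <>(<>q & q)):
1. ~(q -> <>(<>q & q)), w0
2. q, w0   [~->-rule on 1]
3. ~<>(<>q & q), w0   [~->-rule on 1]
The negation has an open branch (countermodel exists).

Not valid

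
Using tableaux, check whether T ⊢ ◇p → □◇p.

Invalid (countermodel exists)

Tableau for the negation ¬(◇p → □◇p):
1. ¬(◇p → □◇p), 0
2. ◇p, 0
3. ¬□◇p, 0
4. p, 1
5. ¬◇p, 2
6. ¬p, 2
Accessibility: 0R0, 0R1, 0R2, 1R1, 2R2
The negation has an open branch (countermodel exists).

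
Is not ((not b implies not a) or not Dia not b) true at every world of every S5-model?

Invalid (countermodel exists)

Tableau for the negation (not b implies not a) or not Dia not b:
1. (not b implies not a) or not Dia not b, u
2. not Dia not b, u
3. b, u
Accessibility: uRu
The negation has an open branch (countermodel exists).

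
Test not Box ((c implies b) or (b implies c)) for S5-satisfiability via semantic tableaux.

1. not Box ((c implies b) or (b implies c)), w0
2. not ((c implies b) or (b implies c)), w1
3. not (c implies b), w1
4. not (b implies c), w1
5. c, w1
6. not b, w1
7. b, w1
8. not c, w1
Accessibility: w0Rw0, w0Rw1, w1Rw0, w1Rw1
Branch closes: b and not b both at w1.
(One branch shown.) All branches close.

Unsatisfiable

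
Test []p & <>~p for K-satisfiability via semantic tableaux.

Unsatisfiable

1. []p & <>~p, u
2. []p, u
3. <>~p, u
4. ~p, v
5. p, v
Accessibility: uRv
Branch closes: p and ~p both at v.
All branches of the tableau close; one closing branch shown above.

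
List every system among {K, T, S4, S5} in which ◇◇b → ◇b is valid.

S4, S5

T-tableau for the negation ¬(◇◇b → ◇b):
1. ¬(◇◇b → ◇b), u
2. ◇◇b, u   [¬→-rule on 1]
3. ¬◇b, u   [¬→-rule on 1]
4. ¬b, u   [¬◇-rule on 3 via uRu]
5. ◇b, v   [◇-rule on 2: fresh world v, uRv]
6. ¬b, v   [¬◇-rule on 3 via uRv]
7. b, w   [◇-rule on 5: fresh world w, vRw]
Accessibility: uRu, uRv, vRv, vRw, wRw
Complete open branch: countermodel on a T-frame, so not valid in T, nor in K (the same frame is also a K-frame).
S4-tableau for the negation ¬(◇◇b → ◇b):
1. ¬(◇◇b → ◇b), u
2. ◇◇b, u   [¬→-rule on 1]
3. ¬◇b, u   [¬→-rule on 1]
4. ¬b, u   [¬◇-rule on 3 via uRu]
5. ◇b, v   [◇-rule on 2: fresh world v, uRv]
6. ¬b, v   [¬◇-rule on 3 via uRv]
7. b, w   [◇-rule on 5: fresh world w, vRw]
8. ¬b, w   [¬◇-rule on 3 via uRw]
Accessibility: uRu, uRv, uRw, vRv, vRw, wRw
Branch closes: b and ¬b both at w.
Every branch closes (one shown): valid in S4, hence also in S5 (every theorem of S4 is a theorem of S5).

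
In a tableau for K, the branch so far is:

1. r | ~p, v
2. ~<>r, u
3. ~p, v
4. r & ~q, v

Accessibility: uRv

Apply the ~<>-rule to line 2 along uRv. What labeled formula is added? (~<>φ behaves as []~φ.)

~<>φ behaves as []~φ: propagate the negated body to each accessible world.

~r, v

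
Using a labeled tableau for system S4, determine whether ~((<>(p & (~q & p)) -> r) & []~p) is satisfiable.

1. ~((<>(p & (~q & p)) -> r) & []~p), w0
2. ~[]~p, w0
3. p, w1
Accessibility: w0Rw0, w0Rw1, w1Rw1

Satisfiable (open branch found)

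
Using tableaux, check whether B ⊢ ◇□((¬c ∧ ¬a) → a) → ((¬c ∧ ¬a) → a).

Tableau for the negation ¬(◇□((¬c ∧ ¬a) → a) → ((¬c ∧ ¬a) → a)):
1. ¬(◇□((¬c ∧ ¬a) → a) → ((¬c ∧ ¬a) → a)), w0
2. ◇□((¬c ∧ ¬a) → a), w0
3. ¬((¬c ∧ ¬a) → a), w0
4. ¬c ∧ ¬a, w0
5. ¬a, w0
6. ¬c, w0
7. □((¬c ∧ ¬a) → a), w1
8. (¬c ∧ ¬a) → a, w0
9. (¬c ∧ ¬a) → a, w1
10. ¬(¬c ∧ ¬a), w0
11. a, w1
12. a, w0
Accessibility: w0Rw0, w0Rw1, w1Rw0, w1Rw1
Branch closes: a and ¬a both at w0.
Every branch of the negation's tableau closes; the branch above is one of them.

Yes, valid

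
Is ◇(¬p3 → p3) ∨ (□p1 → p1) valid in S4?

Tableau for the negation ¬(◇(¬p3 → p3) ∨ (□p1 → p1)):
1. ¬(◇(¬p3 → p3) ∨ (□p1 → p1)), 0
2. ¬◇(¬p3 → p3), 0
3. ¬(□p1 → p1), 0
4. □p1, 0
5. ¬p1, 0
6. ¬(¬p3 → p3), 0
7. ¬p3, 0
8. p1, 0
Accessibility: 0R0
Branch closes: p1 and ¬p1 both at 0.
All branches of the negation close; one closing branch shown above.

Valid in S4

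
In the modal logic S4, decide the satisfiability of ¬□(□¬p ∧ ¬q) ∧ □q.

Satisfiable (open branch found)

1. ¬□(□¬p ∧ ¬q) ∧ □q, w0
2. ¬□(□¬p ∧ ¬q), w0
3. □q, w0
4. q, w0
5. ¬(□¬p ∧ ¬q), w1
6. q, w1
Accessibility: w0Rw0, w0Rw1, w1Rw1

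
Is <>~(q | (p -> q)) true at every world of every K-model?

No, not valid

Tableau for the negation ~<>~(q | (p -> q)):
1. ~<>~(q | (p -> q)), w0
The negation has an open branch (countermodel exists).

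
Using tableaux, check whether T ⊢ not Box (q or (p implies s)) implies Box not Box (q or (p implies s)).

No, not valid

Tableau for the negation not (not Box (q or (p implies s)) implies Box not Box (q or (p implies s))):
1. not (not Box (q or (p implies s)) implies Box not Box (q or (p implies s))), u
2. not Box (q or (p implies s)), u
3. not Box not Box (q or (p implies s)), u
4. not (q or (p implies s)), v
5. not q, v
6. not (p implies s), v
7. p, v
8. not s, v
9. Box (q or (p implies s)), w
10. q or (p implies s), w
11. p implies s, w
12. s, w
Accessibility: uRu, uRv, uRw, vRv, wRw
The negation has an open branch (countermodel exists).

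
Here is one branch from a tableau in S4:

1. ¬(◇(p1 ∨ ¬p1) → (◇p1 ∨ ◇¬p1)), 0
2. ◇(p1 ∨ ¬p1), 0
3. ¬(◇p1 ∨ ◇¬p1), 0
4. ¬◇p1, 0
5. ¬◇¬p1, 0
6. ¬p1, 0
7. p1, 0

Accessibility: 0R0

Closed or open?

Yes, closed

Both p1 and ¬p1 appear at 0.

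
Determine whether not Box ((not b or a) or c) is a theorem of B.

Not valid

Tableau for the negation Box ((not b or a) or c):
1. Box ((not b or a) or c), w0
2. (not b or a) or c, w0   [Box-rule on 1 via w0Rw0]
3. c, w0   [or-rule on 2 (branches; this branch)]
Accessibility: w0Rw0
The negation has an open branch (countermodel exists).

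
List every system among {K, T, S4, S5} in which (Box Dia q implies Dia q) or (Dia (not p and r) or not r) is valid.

K-tableau for the negation not ((Box Dia q implies Dia q) or (Dia (not p and r) or not r)):
1. not ((Box Dia q implies Dia q) or (Dia (not p and r) or not r)), u
2. not (Box Dia q implies Dia q), u
3. not (Dia (not p and r) or not r), u
4. Box Dia q, u
5. not Dia q, u
6. not Dia (not p and r), u
7. r, u
Complete open branch: countermodel on a K-frame, so not valid in K.
T-tableau for the negation not ((Box Dia q implies Dia q) or (Dia (not p and r) or not r)):
1. not ((Box Dia q implies Dia q) or (Dia (not p and r) or not r)), u
2. not (Box Dia q implies Dia q), u
3. not (Dia (not p and r) or not r), u
4. Box Dia q, u
5. not Dia q, u
6. not Dia (not p and r), u
7. r, u
8. Dia q, u
9. not q, u
10. not (not p and r), u
11. p, u
12. q, v
13. Dia q, v
14. not q, v
Accessibility: uRu, uRv, vRv
Branch closes: q and not q both at v.
Every branch closes (one shown): valid in T, hence also in S4, S5 (every theorem of T is a theorem of S4 and S5).

T, S4, S5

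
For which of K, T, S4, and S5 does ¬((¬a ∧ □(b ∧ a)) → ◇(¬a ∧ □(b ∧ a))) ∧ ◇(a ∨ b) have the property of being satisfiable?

K

K-tableau for the formula:
1. ¬((¬a ∧ □(b ∧ a)) → ◇(¬a ∧ □(b ∧ a))) ∧ ◇(a ∨ b), w0
2. ¬((¬a ∧ □(b ∧ a)) → ◇(¬a ∧ □(b ∧ a))), w0   [∧-rule on 1]
3. ◇(a ∨ b), w0   [∧-rule on 1]
4. ¬a ∧ □(b ∧ a), w0   [¬→-rule on 2]
5. ¬◇(¬a ∧ □(b ∧ a)), w0   [¬→-rule on 2]
6. ¬a, w0   [∧-rule on 4]
7. □(b ∧ a), w0   [∧-rule on 4]
8. a ∨ b, w1   [◇-rule on 3: fresh world w1, w0Rw1]
9. ¬(¬a ∧ □(b ∧ a)), w1   [¬◇-rule on 5 via w0Rw1]
10. b ∧ a, w1   [□-rule on 7 via w0Rw1]
11. b, w1   [∧-rule on 10]
12. a, w1   [∧-rule on 10]
13. ¬□(b ∧ a), w1   [¬∧-rule on 9 (branches; this branch)]
14. ¬(b ∧ a), w2   [¬□-rule on 13: fresh world w2, w1Rw2]
15. ¬a, w2   [¬∧-rule on 14 (branches; this branch)]
Accessibility: w0Rw1, w1Rw2
Complete open branch: satisfiable in K.
T-tableau for the formula:
1. ¬((¬a ∧ □(b ∧ a)) → ◇(¬a ∧ □(b ∧ a))) ∧ ◇(a ∨ b), w0
2. ¬((¬a ∧ □(b ∧ a)) → ◇(¬a ∧ □(b ∧ a))), w0   [∧-rule on 1]
3. ◇(a ∨ b), w0   [∧-rule on 1]
4. ¬a ∧ □(b ∧ a), w0   [¬→-rule on 2]
5. ¬◇(¬a ∧ □(b ∧ a)), w0   [¬→-rule on 2]
6. ¬a, w0   [∧-rule on 4]
7. □(b ∧ a), w0   [∧-rule on 4]
8. ¬(¬a ∧ □(b ∧ a)), w0   [¬◇-rule on 5 via w0Rw0]
9. b ∧ a, w0   [□-rule on 7 via w0Rw0]
10. b, w0   [∧-rule on 9]
11. a, w0   [∧-rule on 9]
Accessibility: w0Rw0
Branch closes: a and ¬a both at w0.
Every branch closes (one shown): unsatisfiable in T, hence also in S4, S5 (every S4/S5-frame is a T-frame).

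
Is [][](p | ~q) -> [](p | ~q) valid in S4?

Valid in S4

Tableau for the negation ~([][](p | ~q) -> [](p | ~q)):
1. ~([][](p | ~q) -> [](p | ~q)), u
2. [][](p | ~q), u   [~->-rule on 1]
3. ~[](p | ~q), u   [~->-rule on 1]
4. [](p | ~q), u   [[]-rule on 2 via uRu]
5. p | ~q, u   [[]-rule on 4 via uRu]
6. ~q, u   [|-rule on 5 (branches; this branch)]
7. ~(p | ~q), v   [~[]-rule on 3: fresh world v, uRv]
8. ~p, v   [~|-rule on 7]
9. q, v   [~|-rule on 7]
10. [](p | ~q), v   [[]-rule on 2 via uRv]
11. p | ~q, v   [[]-rule on 4 via uRv]
12. ~q, v   [|-rule on 11 (branches; this branch)]
Accessibility: uRu, uRv, vRv
Branch closes: q and ~q both at v.
All branches of the negation close; one closing branch shown above.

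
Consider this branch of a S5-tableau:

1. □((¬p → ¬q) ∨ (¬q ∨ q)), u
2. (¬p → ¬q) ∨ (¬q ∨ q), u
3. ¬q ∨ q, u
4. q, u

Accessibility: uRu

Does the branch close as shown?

Open

There is no literal clash: for every atom and world, at most one sign appears.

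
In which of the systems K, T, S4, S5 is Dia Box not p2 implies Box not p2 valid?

S5

S5-tableau for the negation not (Dia Box not p2 implies Box not p2):
1. not (Dia Box not p2 implies Box not p2), u
2. Dia Box not p2, u   [neg-implies-rule on 1]
3. not Box not p2, u   [neg-implies-rule on 1]
4. Box not p2, v   [Dia-rule on 2: fresh world v, uRv]
5. not p2, u   [Box-rule on 4 via vRu]
6. not p2, v   [Box-rule on 4 via vRv]
7. p2, w   [neg-Box-rule on 3: fresh world w, uRw]
8. not p2, w   [Box-rule on 4 via vRw]
Accessibility: uRu, uRv, uRw, vRu, vRv, vRw, wRu, wRv, wRw
Branch closes: p2 and not p2 both at w.
Every branch closes (one shown): valid in S5.
S4-tableau for the negation not (Dia Box not p2 implies Box not p2):
1. not (Dia Box not p2 implies Box not p2), u
2. Dia Box not p2, u   [neg-implies-rule on 1]
3. not Box not p2, u   [neg-implies-rule on 1]
4. Box not p2, v   [Dia-rule on 2: fresh world v, uRv]
5. not p2, v   [Box-rule on 4 via vRv]
6. p2, w   [neg-Box-rule on 3: fresh world w, uRw]
Accessibility: uRu, uRv, uRw, vRv, wRw
Complete open branch: countermodel on an S4-frame, so not valid in S4, nor in K, T (the same frame is also a K-frame and a T-frame).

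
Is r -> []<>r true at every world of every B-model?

Tableau for the negation ~(r -> []<>r):
1. ~(r -> []<>r), 0
2. r, 0
3. ~[]<>r, 0
4. ~<>r, 1
5. ~r, 0
Accessibility: 0R0, 0R1, 1R0, 1R1
Branch closes: r and ~r both at 0.
Every branch of the negation's tableau closes; the branch above is one of them.

Valid in B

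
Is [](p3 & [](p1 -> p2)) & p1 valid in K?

Tableau for the negation ~([](p3 & [](p1 -> p2)) & p1):
1. ~([](p3 & [](p1 -> p2)) & p1), w0
2. ~p1, w0
The negation has an open branch (countermodel exists).

No, not valid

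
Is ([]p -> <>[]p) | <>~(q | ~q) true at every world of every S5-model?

Tableau for the negation ~(([]p -> <>[]p) | <>~(q | ~q)):
1. ~(([]p -> <>[]p) | <>~(q | ~q)), w0
2. ~([]p -> <>[]p), w0
3. ~<>~(q | ~q), w0
4. []p, w0
5. ~<>[]p, w0
6. q | ~q, w0
7. p, w0
8. ~[]p, w0
9. ~q, w0
10. ~p, w1
11. q | ~q, w1
12. p, w1
Accessibility: w0Rw0, w0Rw1, w1Rw0, w1Rw1
Branch closes: p and ~p both at w1.
All branches of the negation close; one closing branch shown above.

Yes, valid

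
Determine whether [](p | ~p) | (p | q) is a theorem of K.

Valid

Tableau for the negation ~([](p | ~p) | (p | q)):
1. ~([](p | ~p) | (p | q)), w0
2. ~[](p | ~p), w0   [~|-rule on 1]
3. ~(p | q), w0   [~|-rule on 1]
4. ~p, w0   [~|-rule on 3]
5. ~q, w0   [~|-rule on 3]
6. ~(p | ~p), w1   [~[]-rule on 2: fresh world w1, w0Rw1]
7. ~p, w1   [~|-rule on 6]
8. p, w1   [~|-rule on 6]
Accessibility: w0Rw1
Branch closes: p and ~p both at w1.
Every branch of the negation's tableau closes; the branch above is one of them.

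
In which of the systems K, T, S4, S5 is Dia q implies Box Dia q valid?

S5

S5-tableau for the negation not (Dia q implies Box Dia q):
1. not (Dia q implies Box Dia q), 0
2. Dia q, 0
3. not Box Dia q, 0
4. q, 1
5. not Dia q, 2
6. not q, 0
7. not q, 1
Accessibility: 0R0, 0R1, 0R2, 1R0, 1R1, 1R2, 2R0, 2R1, 2R2
Branch closes: q and not q both at 1.
Every branch closes (one shown): valid in S5.
S4-tableau for the negation not (Dia q implies Box Dia q):
1. not (Dia q implies Box Dia q), 0
2. Dia q, 0
3. not Box Dia q, 0
4. q, 1
5. not Dia q, 2
6. not q, 2
Accessibility: 0R0, 0R1, 0R2, 1R1, 2R2
Complete open branch: countermodel on an S4-frame, so not valid in S4, nor in K, T (the same frame is also a K-frame and a T-frame).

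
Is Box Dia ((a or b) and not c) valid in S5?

No, not valid

Tableau for the negation not Box Dia ((a or b) and not c):
1. not Box Dia ((a or b) and not c), 0
2. not Dia ((a or b) and not c), 1
3. not ((a or b) and not c), 0
4. not ((a or b) and not c), 1
5. c, 0
6. c, 1
Accessibility: 0R0, 0R1, 1R0, 1R1
The negation has an open branch (countermodel exists).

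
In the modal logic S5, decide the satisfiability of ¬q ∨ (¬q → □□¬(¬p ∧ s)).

1. ¬q ∨ (¬q → □□¬(¬p ∧ s)), w0
2. ¬q → □□¬(¬p ∧ s), w0
3. □□¬(¬p ∧ s), w0
4. □¬(¬p ∧ s), w0
5. ¬(¬p ∧ s), w0
6. ¬s, w0
Accessibility: w0Rw0

Satisfiable (open branch found)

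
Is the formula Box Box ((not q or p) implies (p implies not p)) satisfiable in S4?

1. Box Box ((not q or p) implies (p implies not p)), 0
2. Box ((not q or p) implies (p implies not p)), 0
3. (not q or p) implies (p implies not p), 0
4. p implies not p, 0
5. not p, 0
Accessibility: 0R0

Yes, satisfiable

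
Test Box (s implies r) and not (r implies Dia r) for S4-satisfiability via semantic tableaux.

1. Box (s implies r) and not (r implies Dia r), w0
2. Box (s implies r), w0   [and-rule on 1]
3. not (r implies Dia r), w0   [and-rule on 1]
4. r, w0   [neg-implies-rule on 3]
5. not Dia r, w0   [neg-implies-rule on 3]
6. s implies r, w0   [Box-rule on 2 via w0Rw0]
7. not r, w0   [neg-Dia-rule on 5 via w0Rw0]
Accessibility: w0Rw0
Branch closes: r and not r both at w0.
All branches of the tableau close; one closing branch shown above.

Unsatisfiable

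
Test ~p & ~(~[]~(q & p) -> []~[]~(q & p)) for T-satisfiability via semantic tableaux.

Satisfiable

1. ~p & ~(~[]~(q & p) -> []~[]~(q & p)), u
2. ~p, u
3. ~(~[]~(q & p) -> []~[]~(q & p)), u
4. ~[]~(q & p), u
5. ~[]~[]~(q & p), u
6. q & p, v
7. q, v
8. p, v
9. []~(q & p), w
10. ~(q & p), w
11. ~p, w
Accessibility: uRu, uRv, uRw, vRv, wRw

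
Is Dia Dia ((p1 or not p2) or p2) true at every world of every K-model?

Not valid

Tableau for the negation not Dia Dia ((p1 or not p2) or p2):
1. not Dia Dia ((p1 or not p2) or p2), 0
The negation has an open branch (countermodel exists).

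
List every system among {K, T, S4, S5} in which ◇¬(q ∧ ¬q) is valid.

T, S4, S5

K-tableau for the negation ¬◇¬(q ∧ ¬q):
1. ¬◇¬(q ∧ ¬q), w0
Complete open branch: countermodel on a K-frame, so not valid in K.
T-tableau for the negation ¬◇¬(q ∧ ¬q):
1. ¬◇¬(q ∧ ¬q), w0
2. q ∧ ¬q, w0
3. q, w0
4. ¬q, w0
Accessibility: w0Rw0
Branch closes: q and ¬q both at w0.
Every branch closes (one shown): valid in T, hence also in S4, S5 (every theorem of T is a theorem of S4 and S5).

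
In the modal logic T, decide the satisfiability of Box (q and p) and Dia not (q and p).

1. Box (q and p) and Dia not (q and p), u
2. Box (q and p), u   [and-rule on 1]
3. Dia not (q and p), u   [and-rule on 1]
4. q and p, u   [Box-rule on 2 via uRu]
5. q, u   [and-rule on 4]
6. p, u   [and-rule on 4]
7. not (q and p), v   [Dia-rule on 3: fresh world v, uRv]
8. q and p, v   [Box-rule on 2 via uRv]
9. q, v   [and-rule on 8]
10. p, v   [and-rule on 8]
11. not p, v   [neg-and-rule on 7 (branches; this branch)]
Accessibility: uRu, uRv, vRv
Branch closes: p and not p both at v.
Every branch closes; the branch above is one of them.

Unsatisfiable (every branch closes)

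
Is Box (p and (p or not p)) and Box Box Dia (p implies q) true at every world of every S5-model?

No, not valid

Tableau for the negation not (Box (p and (p or not p)) and Box Box Dia (p implies q)):
1. not (Box (p and (p or not p)) and Box Box Dia (p implies q)), 0
2. not Box Box Dia (p implies q), 0   [neg-and-rule on 1 (branches; this branch)]
3. not Box Dia (p implies q), 1   [neg-Box-rule on 2: fresh world 1, 0R1]
4. not Dia (p implies q), 2   [neg-Box-rule on 3: fresh world 2, 1R2]
5. not (p implies q), 0   [neg-Dia-rule on 4 via 2R0]
6. p, 0   [neg-implies-rule on 5]
7. not q, 0   [neg-implies-rule on 5]
8. not (p implies q), 1   [neg-Dia-rule on 4 via 2R1]
9. p, 1   [neg-implies-rule on 8]
10. not q, 1   [neg-implies-rule on 8]
11. not (p implies q), 2   [neg-Dia-rule on 4 via 2R2]
12. p, 2   [neg-implies-rule on 11]
13. not q, 2   [neg-implies-rule on 11]
Accessibility: 0R0, 0R1, 0R2, 1R0, 1R1, 1R2, 2R0, 2R1, 2R2
The negation has an open branch (countermodel exists).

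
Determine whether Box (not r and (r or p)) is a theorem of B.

Tableau for the negation not Box (not r and (r or p)):
1. not Box (not r and (r or p)), 0
2. not (not r and (r or p)), 1
3. not (r or p), 1
4. not r, 1
5. not p, 1
Accessibility: 0R0, 0R1, 1R0, 1R1
The negation has an open branch (countermodel exists).

No, not valid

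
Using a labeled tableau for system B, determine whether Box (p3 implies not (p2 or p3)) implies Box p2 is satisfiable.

1. Box (p3 implies not (p2 or p3)) implies Box p2, w0
2. Box p2, w0
3. p2, w0
Accessibility: w0Rw0

Satisfiable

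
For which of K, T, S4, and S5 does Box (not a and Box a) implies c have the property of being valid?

K-tableau for the negation not (Box (not a and Box a) implies c):
1. not (Box (not a and Box a) implies c), w0
2. Box (not a and Box a), w0
3. not c, w0
Complete open branch: countermodel on a K-frame, so not valid in K.
T-tableau for the negation not (Box (not a and Box a) implies c):
1. not (Box (not a and Box a) implies c), w0
2. Box (not a and Box a), w0
3. not c, w0
4. not a and Box a, w0
5. not a, w0
6. Box a, w0
7. a, w0
Accessibility: w0Rw0
Branch closes: a and not a both at w0.
Every branch closes (one shown): valid in T, hence also in S4, S5 (every theorem of T is a theorem of S4 and S5).

T, S4, S5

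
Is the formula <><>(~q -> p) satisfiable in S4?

1. <><>(~q -> p), u
2. <>(~q -> p), v
3. ~q -> p, w
4. p, w
Accessibility: uRu, uRv, uRw, vRv, vRw, wRw

Yes, satisfiable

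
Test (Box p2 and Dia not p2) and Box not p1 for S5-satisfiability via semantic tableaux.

No, unsatisfiable

1. (Box p2 and Dia not p2) and Box not p1, u
2. Box p2 and Dia not p2, u
3. Box not p1, u
4. Box p2, u
5. Dia not p2, u
6. not p1, u
7. p2, u
8. not p2, v
9. not p1, v
10. p2, v
Accessibility: uRu, uRv, vRu, vRv
Branch closes: p2 and not p2 both at v.
(One branch shown.) All branches close.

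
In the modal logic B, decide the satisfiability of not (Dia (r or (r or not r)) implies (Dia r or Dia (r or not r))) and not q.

No, unsatisfiable

1. not (Dia (r or (r or not r)) implies (Dia r or Dia (r or not r))) and not q, w0
2. not (Dia (r or (r or not r)) implies (Dia r or Dia (r or not r))), w0   [and-rule on 1]
3. not q, w0   [and-rule on 1]
4. Dia (r or (r or not r)), w0   [neg-implies-rule on 2]
5. not (Dia r or Dia (r or not r)), w0   [neg-implies-rule on 2]
6. not Dia r, w0   [neg-or-rule on 5]
7. not Dia (r or not r), w0   [neg-or-rule on 5]
8. not r, w0   [neg-Dia-rule on 6 via w0Rw0]
9. not (r or not r), w0   [neg-Dia-rule on 7 via w0Rw0]
10. r, w0   [neg-or-rule on 9]
Accessibility: w0Rw0
Branch closes: r and not r both at w0.
(One branch shown.) All branches close.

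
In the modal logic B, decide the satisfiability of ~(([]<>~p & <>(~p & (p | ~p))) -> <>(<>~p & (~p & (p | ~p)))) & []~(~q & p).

1. ~(([]<>~p & <>(~p & (p | ~p))) -> <>(<>~p & (~p & (p | ~p)))) & []~(~q & p), 0
2. ~(([]<>~p & <>(~p & (p | ~p))) -> <>(<>~p & (~p & (p | ~p)))), 0
3. []~(~q & p), 0
4. []<>~p & <>(~p & (p | ~p)), 0
5. ~<>(<>~p & (~p & (p | ~p))), 0
6. []<>~p, 0
7. <>(~p & (p | ~p)), 0
8. ~(~q & p), 0
9. ~(<>~p & (~p & (p | ~p))), 0
10. <>~p, 0
11. q, 0
12. ~(~p & (p | ~p)), 0
13. p, 0
14. ~p & (p | ~p), 1
15. ~p, 1
16. p | ~p, 1
17. ~(~q & p), 1
18. ~(<>~p & (~p & (p | ~p))), 1
19. <>~p, 1
20. ~(~p & (p | ~p)), 1
21. ~(p | ~p), 1
22. p, 1
Accessibility: 0R0, 0R1, 1R0, 1R1
Branch closes: p and ~p both at 1.
Every branch closes; the branch above is one of them.

Unsatisfiable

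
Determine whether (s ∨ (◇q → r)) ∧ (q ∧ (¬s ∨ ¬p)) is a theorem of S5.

Tableau for the negation ¬((s ∨ (◇q → r)) ∧ (q ∧ (¬s ∨ ¬p))):
1. ¬((s ∨ (◇q → r)) ∧ (q ∧ (¬s ∨ ¬p))), 0
2. ¬(q ∧ (¬s ∨ ¬p)), 0
3. ¬(¬s ∨ ¬p), 0
4. s, 0
5. p, 0
Accessibility: 0R0
The negation has an open branch (countermodel exists).

Invalid (countermodel exists)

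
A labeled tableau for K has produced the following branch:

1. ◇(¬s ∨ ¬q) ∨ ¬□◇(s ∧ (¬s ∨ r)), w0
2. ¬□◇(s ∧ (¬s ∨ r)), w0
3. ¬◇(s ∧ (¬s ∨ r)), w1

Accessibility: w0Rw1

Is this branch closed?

No world carries both an atom and its negation.

Not closed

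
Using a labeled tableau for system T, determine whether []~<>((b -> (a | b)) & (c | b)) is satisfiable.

Yes, satisfiable

1. []~<>((b -> (a | b)) & (c | b)), u
2. ~<>((b -> (a | b)) & (c | b)), u   [[]-rule on 1 via uRu]
3. ~((b -> (a | b)) & (c | b)), u   [~<>-rule on 2 via uRu]
4. ~(c | b), u   [~&-rule on 3 (branches; this branch)]
5. ~c, u   [~|-rule on 4]
6. ~b, u   [~|-rule on 4]
Accessibility: uRu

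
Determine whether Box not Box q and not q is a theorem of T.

No, not valid

Tableau for the negation not (Box not Box q and not q):
1. not (Box not Box q and not q), u
2. q, u
Accessibility: uRu
The negation has an open branch (countermodel exists).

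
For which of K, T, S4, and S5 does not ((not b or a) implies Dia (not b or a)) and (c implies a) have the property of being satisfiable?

T-tableau for the formula:
1. not ((not b or a) implies Dia (not b or a)) and (c implies a), w0
2. not ((not b or a) implies Dia (not b or a)), w0
3. c implies a, w0
4. not b or a, w0
5. not Dia (not b or a), w0
6. not (not b or a), w0
7. b, w0
8. not a, w0
9. not c, w0
10. a, w0
Accessibility: w0Rw0
Branch closes: a and not a both at w0.
Every branch closes (one shown): unsatisfiable in T, hence also in S4, S5 (every S4/S5-frame is a T-frame).
K-tableau for the formula:
1. not ((not b or a) implies Dia (not b or a)) and (c implies a), w0
2. not ((not b or a) implies Dia (not b or a)), w0
3. c implies a, w0
4. not b or a, w0
5. not Dia (not b or a), w0
6. a, w0
Complete open branch: satisfiable in K.

K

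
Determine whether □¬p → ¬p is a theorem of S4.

Tableau for the negation ¬(□¬p → ¬p):
1. ¬(□¬p → ¬p), u
2. □¬p, u
3. p, u
4. ¬p, u
Accessibility: uRu
Branch closes: p and ¬p both at u.
All branches of the negation close; one closing branch shown above.

Valid in S4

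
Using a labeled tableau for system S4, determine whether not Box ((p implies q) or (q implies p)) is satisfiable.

No, unsatisfiable

1. not Box ((p implies q) or (q implies p)), w0
2. not ((p implies q) or (q implies p)), w1
3. not (p implies q), w1
4. not (q implies p), w1
5. p, w1
6. not q, w1
7. q, w1
8. not p, w1
Accessibility: w0Rw0, w0Rw1, w1Rw1
Branch closes: q and not q both at w1.
All branches of the tableau close; one closing branch shown above.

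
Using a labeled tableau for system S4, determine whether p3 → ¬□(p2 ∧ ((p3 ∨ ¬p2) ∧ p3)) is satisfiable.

Satisfiable (open branch found)

1. p3 → ¬□(p2 ∧ ((p3 ∨ ¬p2) ∧ p3)), 0
2. ¬□(p2 ∧ ((p3 ∨ ¬p2) ∧ p3)), 0
3. ¬(p2 ∧ ((p3 ∨ ¬p2) ∧ p3)), 1
4. ¬((p3 ∨ ¬p2) ∧ p3), 1
5. ¬p3, 1
Accessibility: 0R0, 0R1, 1R1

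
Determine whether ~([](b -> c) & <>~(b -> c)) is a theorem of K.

Valid in K

Tableau for the negation [](b -> c) & <>~(b -> c):
1. [](b -> c) & <>~(b -> c), 0
2. [](b -> c), 0
3. <>~(b -> c), 0
4. ~(b -> c), 1
5. b, 1
6. ~c, 1
7. b -> c, 1
8. c, 1
Accessibility: 0R1
Branch closes: c and ~c both at 1.
All branches of the negation close; one closing branch shown above.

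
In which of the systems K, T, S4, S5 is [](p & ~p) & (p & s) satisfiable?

K

K-tableau for the formula:
1. [](p & ~p) & (p & s), 0
2. [](p & ~p), 0
3. p & s, 0
4. p, 0
5. s, 0
Complete open branch: satisfiable in K.
T-tableau for the formula:
1. [](p & ~p) & (p & s), 0
2. [](p & ~p), 0
3. p & s, 0
4. p, 0
5. s, 0
6. p & ~p, 0
7. ~p, 0
Accessibility: 0R0
Branch closes: p and ~p both at 0.
Every branch closes (one shown): unsatisfiable in T, hence also in S4, S5 (every S4/S5-frame is a T-frame).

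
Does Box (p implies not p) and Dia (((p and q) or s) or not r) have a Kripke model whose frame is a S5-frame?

1. Box (p implies not p) and Dia (((p and q) or s) or not r), u
2. Box (p implies not p), u
3. Dia (((p and q) or s) or not r), u
4. p implies not p, u
5. not p, u
6. ((p and q) or s) or not r, v
7. p implies not p, v
8. not r, v
9. not p, v
Accessibility: uRu, uRv, vRu, vRv

Satisfiable (open branch found)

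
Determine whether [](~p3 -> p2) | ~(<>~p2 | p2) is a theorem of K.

Not valid

Tableau for the negation ~([](~p3 -> p2) | ~(<>~p2 | p2)):
1. ~([](~p3 -> p2) | ~(<>~p2 | p2)), w0
2. ~[](~p3 -> p2), w0   [~|-rule on 1]
3. <>~p2 | p2, w0   [~|-rule on 1]
4. p2, w0   [|-rule on 3 (branches; this branch)]
5. ~(~p3 -> p2), w1   [~[]-rule on 2: fresh world w1, w0Rw1]
6. ~p3, w1   [~->-rule on 5]
7. ~p2, w1   [~->-rule on 5]
Accessibility: w0Rw1
The negation has an open branch (countermodel exists).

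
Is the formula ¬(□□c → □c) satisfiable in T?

Unsatisfiable

1. ¬(□□c → □c), 0
2. □□c, 0   [¬→-rule on 1]
3. ¬□c, 0   [¬→-rule on 1]
4. □c, 0   [□-rule on 2 via 0R0]
5. c, 0   [□-rule on 4 via 0R0]
6. ¬c, 1   [¬□-rule on 3: fresh world 1, 0R1]
7. □c, 1   [□-rule on 2 via 0R1]
8. c, 1   [□-rule on 4 via 0R1]
Accessibility: 0R0, 0R1, 1R1
Branch closes: c and ¬c both at 1.
All branches of the tableau close; one closing branch shown above.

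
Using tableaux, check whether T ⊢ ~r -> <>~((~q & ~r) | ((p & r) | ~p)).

Tableau for the negation ~(~r -> <>~((~q & ~r) | ((p & r) | ~p))):
1. ~(~r -> <>~((~q & ~r) | ((p & r) | ~p))), u
2. ~r, u
3. ~<>~((~q & ~r) | ((p & r) | ~p)), u
4. (~q & ~r) | ((p & r) | ~p), u
5. (p & r) | ~p, u
6. ~p, u
Accessibility: uRu
The negation has an open branch (countermodel exists).

No, not valid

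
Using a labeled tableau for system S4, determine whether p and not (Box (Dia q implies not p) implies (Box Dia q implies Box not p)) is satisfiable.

1. p and not (Box (Dia q implies not p) implies (Box Dia q implies Box not p)), 0
2. p, 0
3. not (Box (Dia q implies not p) implies (Box Dia q implies Box not p)), 0
4. Box (Dia q implies not p), 0
5. not (Box Dia q implies Box not p), 0
6. Box Dia q, 0
7. not Box not p, 0
8. Dia q implies not p, 0
9. Dia q, 0
10. not Dia q, 0
11. not q, 0
12. p, 1
13. Dia q implies not p, 1
14. Dia q, 1
15. not q, 1
16. not Dia q, 1
17. q, 2
18. Dia q implies not p, 2
19. Dia q, 2
20. not q, 2
Accessibility: 0R0, 0R1, 0R2, 1R1, 2R2
Branch closes: q and not q both at 2.
Every branch closes; the branch above is one of them.

Unsatisfiable (every branch closes)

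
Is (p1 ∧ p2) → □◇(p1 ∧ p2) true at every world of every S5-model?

Tableau for the negation ¬((p1 ∧ p2) → □◇(p1 ∧ p2)):
1. ¬((p1 ∧ p2) → □◇(p1 ∧ p2)), u
2. p1 ∧ p2, u
3. ¬□◇(p1 ∧ p2), u
4. p1, u
5. p2, u
6. ¬◇(p1 ∧ p2), v
7. ¬(p1 ∧ p2), u
8. ¬(p1 ∧ p2), v
9. ¬p2, u
Accessibility: uRu, uRv, vRu, vRv
Branch closes: p2 and ¬p2 both at u.
Every branch of the negation's tableau closes; the branch above is one of them.

Valid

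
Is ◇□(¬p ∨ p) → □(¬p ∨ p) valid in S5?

Tableau for the negation ¬(◇□(¬p ∨ p) → □(¬p ∨ p)):
1. ¬(◇□(¬p ∨ p) → □(¬p ∨ p)), 0
2. ◇□(¬p ∨ p), 0
3. ¬□(¬p ∨ p), 0
4. □(¬p ∨ p), 1
5. ¬p ∨ p, 0
6. ¬p ∨ p, 1
7. p, 0
8. p, 1
9. ¬(¬p ∨ p), 2
10. p, 2
11. ¬p, 2
Accessibility: 0R0, 0R1, 0R2, 1R0, 1R1, 1R2, 2R0, 2R1, 2R2
Branch closes: p and ¬p both at 2.
Every branch of the negation's tableau closes; the branch above is one of them.

Valid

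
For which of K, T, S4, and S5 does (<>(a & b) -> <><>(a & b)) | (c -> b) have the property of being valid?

T-tableau for the negation ~((<>(a & b) -> <><>(a & b)) | (c -> b)):
1. ~((<>(a & b) -> <><>(a & b)) | (c -> b)), 0
2. ~(<>(a & b) -> <><>(a & b)), 0
3. ~(c -> b), 0
4. <>(a & b), 0
5. ~<><>(a & b), 0
6. c, 0
7. ~b, 0
8. ~<>(a & b), 0
9. ~(a & b), 0
10. a & b, 1
11. a, 1
12. b, 1
13. ~<>(a & b), 1
14. ~(a & b), 1
15. ~b, 1
Accessibility: 0R0, 0R1, 1R1
Branch closes: b and ~b both at 1.
Every branch closes (one shown): valid in T, hence also in S4, S5 (every theorem of T is a theorem of S4 and S5).
K-tableau for the negation ~((<>(a & b) -> <><>(a & b)) | (c -> b)):
1. ~((<>(a & b) -> <><>(a & b)) | (c -> b)), 0
2. ~(<>(a & b) -> <><>(a & b)), 0
3. ~(c -> b), 0
4. <>(a & b), 0
5. ~<><>(a & b), 0
6. c, 0
7. ~b, 0
8. a & b, 1
9. a, 1
10. b, 1
11. ~<>(a & b), 1
Accessibility: 0R1
Complete open branch: countermodel on a K-frame, so not valid in K.

T, S4, S5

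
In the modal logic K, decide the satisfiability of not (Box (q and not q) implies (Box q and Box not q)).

1. not (Box (q and not q) implies (Box q and Box not q)), 0
2. Box (q and not q), 0   [neg-implies-rule on 1]
3. not (Box q and Box not q), 0   [neg-implies-rule on 1]
4. not Box not q, 0   [neg-and-rule on 3 (branches; this branch)]
5. q, 1   [neg-Box-rule on 4: fresh world 1, 0R1]
6. q and not q, 1   [Box-rule on 2 via 0R1]
7. not q, 1   [and-rule on 6]
Accessibility: 0R1
Branch closes: q and not q both at 1.
Every branch closes; the branch above is one of them.

No, unsatisfiable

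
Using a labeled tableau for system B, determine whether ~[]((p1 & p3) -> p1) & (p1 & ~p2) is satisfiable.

1. ~[]((p1 & p3) -> p1) & (p1 & ~p2), w0
2. ~[]((p1 & p3) -> p1), w0
3. p1 & ~p2, w0
4. p1, w0
5. ~p2, w0
6. ~((p1 & p3) -> p1), w1
7. p1 & p3, w1
8. ~p1, w1
9. p1, w1
10. p3, w1
Accessibility: w0Rw0, w0Rw1, w1Rw0, w1Rw1
Branch closes: p1 and ~p1 both at w1.
Every branch closes; the branch above is one of them.

No, unsatisfiable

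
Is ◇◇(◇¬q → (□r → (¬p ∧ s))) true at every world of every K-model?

Not valid

Tableau for the negation ¬◇◇(◇¬q → (□r → (¬p ∧ s))):
1. ¬◇◇(◇¬q → (□r → (¬p ∧ s))), w0
The negation has an open branch (countermodel exists).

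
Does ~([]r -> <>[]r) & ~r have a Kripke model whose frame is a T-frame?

Unsatisfiable

1. ~([]r -> <>[]r) & ~r, w0
2. ~([]r -> <>[]r), w0
3. ~r, w0
4. []r, w0
5. ~<>[]r, w0
6. r, w0
Accessibility: w0Rw0
Branch closes: r and ~r both at w0.
(One branch shown.) All branches close.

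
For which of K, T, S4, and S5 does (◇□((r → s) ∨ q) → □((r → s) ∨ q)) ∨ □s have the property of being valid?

S5

S4-tableau for the negation ¬((◇□((r → s) ∨ q) → □((r → s) ∨ q)) ∨ □s):
1. ¬((◇□((r → s) ∨ q) → □((r → s) ∨ q)) ∨ □s), 0
2. ¬(◇□((r → s) ∨ q) → □((r → s) ∨ q)), 0
3. ¬□s, 0
4. ◇□((r → s) ∨ q), 0
5. ¬□((r → s) ∨ q), 0
6. ¬s, 1
7. □((r → s) ∨ q), 2
8. (r → s) ∨ q, 2
9. q, 2
10. ¬((r → s) ∨ q), 3
11. ¬(r → s), 3
12. ¬q, 3
13. r, 3
14. ¬s, 3
Accessibility: 0R0, 0R1, 0R2, 0R3, 1R1, 2R2, 3R3
Complete open branch: countermodel on an S4-frame, so not valid in S4, nor in K, T (the same frame is also a K-frame and a T-frame).
S5-tableau for the negation ¬((◇□((r → s) ∨ q) → □((r → s) ∨ q)) ∨ □s):
1. ¬((◇□((r → s) ∨ q) → □((r → s) ∨ q)) ∨ □s), 0
2. ¬(◇□((r → s) ∨ q) → □((r → s) ∨ q)), 0
3. ¬□s, 0
4. ◇□((r → s) ∨ q), 0
5. ¬□((r → s) ∨ q), 0
6. ¬s, 1
7. □((r → s) ∨ q), 2
8. (r → s) ∨ q, 0
9. (r → s) ∨ q, 1
10. (r → s) ∨ q, 2
11. r → s, 0
12. r → s, 1
13. r → s, 2
14. s, 0
15. ¬r, 1
16. s, 2
17. ¬((r → s) ∨ q), 3
18. ¬(r → s), 3
19. ¬q, 3
20. r, 3
21. ¬s, 3
22. (r → s) ∨ q, 3
23. r → s, 3
24. s, 3
Accessibility: 0R0, 0R1, 0R2, 0R3, 1R0, 1R1, 1R2, 1R3, 2R0, 2R1, 2R2, 2R3, 3R0, 3R1, 3R2, 3R3
Branch closes: s and ¬s both at 3.
Every branch closes (one shown): valid in S5.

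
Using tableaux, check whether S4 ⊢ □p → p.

Tableau for the negation ¬(□p → p):
1. ¬(□p → p), 0
2. □p, 0
3. ¬p, 0
4. p, 0
Accessibility: 0R0
Branch closes: p and ¬p both at 0.
Every branch of the negation's tableau closes; the branch above is one of them.

Valid in S4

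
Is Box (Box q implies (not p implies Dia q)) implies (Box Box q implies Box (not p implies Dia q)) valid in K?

Valid in K

Tableau for the negation not (Box (Box q implies (not p implies Dia q)) implies (Box Box q implies Box (not p implies Dia q))):
1. not (Box (Box q implies (not p implies Dia q)) implies (Box Box q implies Box (not p implies Dia q))), 0
2. Box (Box q implies (not p implies Dia q)), 0   [neg-implies-rule on 1]
3. not (Box Box q implies Box (not p implies Dia q)), 0   [neg-implies-rule on 1]
4. Box Box q, 0   [neg-implies-rule on 3]
5. not Box (not p implies Dia q), 0   [neg-implies-rule on 3]
6. not (not p implies Dia q), 1   [neg-Box-rule on 5: fresh world 1, 0R1]
7. not p, 1   [neg-implies-rule on 6]
8. not Dia q, 1   [neg-implies-rule on 6]
9. Box q implies (not p implies Dia q), 1   [Box-rule on 2 via 0R1]
10. Box q, 1   [Box-rule on 4 via 0R1]
11. not p implies Dia q, 1   [implies-rule on 9 (branches; this branch)]
12. Dia q, 1   [implies-rule on 11 (branches; this branch)]
13. q, 2   [Dia-rule on 12: fresh world 2, 1R2]
14. not q, 2   [neg-Dia-rule on 8 via 1R2]
Accessibility: 0R1, 1R2
Branch closes: q and not q both at 2.
Every branch of the negation's tableau closes; the branch above is one of them.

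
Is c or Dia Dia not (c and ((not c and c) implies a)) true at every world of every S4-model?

Valid in S4

Tableau for the negation not (c or Dia Dia not (c and ((not c and c) implies a))):
1. not (c or Dia Dia not (c and ((not c and c) implies a))), w0
2. not c, w0
3. not Dia Dia not (c and ((not c and c) implies a)), w0
4. not Dia not (c and ((not c and c) implies a)), w0
5. c and ((not c and c) implies a), w0
6. c, w0
7. (not c and c) implies a, w0
Accessibility: w0Rw0
Branch closes: c and not c both at w0.
All branches of the negation close; one closing branch shown above.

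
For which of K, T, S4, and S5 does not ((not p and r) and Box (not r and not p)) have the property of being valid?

T, S4, S5

K-tableau for the negation (not p and r) and Box (not r and not p):
1. (not p and r) and Box (not r and not p), u
2. not p and r, u
3. Box (not r and not p), u
4. not p, u
5. r, u
Complete open branch: countermodel on a K-frame, so not valid in K.
T-tableau for the negation (not p and r) and Box (not r and not p):
1. (not p and r) and Box (not r and not p), u
2. not p and r, u
3. Box (not r and not p), u
4. not p, u
5. r, u
6. not r and not p, u
7. not r, u
Accessibility: uRu
Branch closes: r and not r both at u.
Every branch closes (one shown): valid in T, hence also in S4, S5 (every theorem of T is a theorem of S4 and S5).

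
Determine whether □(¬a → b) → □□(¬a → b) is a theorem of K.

Tableau for the negation ¬(□(¬a → b) → □□(¬a → b)):
1. ¬(□(¬a → b) → □□(¬a → b)), 0
2. □(¬a → b), 0
3. ¬□□(¬a → b), 0
4. ¬□(¬a → b), 1
5. ¬a → b, 1
6. b, 1
7. ¬(¬a → b), 2
8. ¬a, 2
9. ¬b, 2
Accessibility: 0R1, 1R2
The negation has an open branch (countermodel exists).

Not valid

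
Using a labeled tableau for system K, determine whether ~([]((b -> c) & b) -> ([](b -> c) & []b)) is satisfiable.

1. ~([]((b -> c) & b) -> ([](b -> c) & []b)), u
2. []((b -> c) & b), u
3. ~([](b -> c) & []b), u
4. ~[](b -> c), u
5. ~(b -> c), v
6. b, v
7. ~c, v
8. (b -> c) & b, v
9. b -> c, v
10. c, v
Accessibility: uRv
Branch closes: c and ~c both at v.
(One branch shown.) All branches close.

No, unsatisfiable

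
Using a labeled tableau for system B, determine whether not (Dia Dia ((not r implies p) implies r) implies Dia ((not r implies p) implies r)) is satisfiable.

Satisfiable

1. not (Dia Dia ((not r implies p) implies r) implies Dia ((not r implies p) implies r)), 0
2. Dia Dia ((not r implies p) implies r), 0
3. not Dia ((not r implies p) implies r), 0
4. not ((not r implies p) implies r), 0
5. not r implies p, 0
6. not r, 0
7. p, 0
8. Dia ((not r implies p) implies r), 1
9. not ((not r implies p) implies r), 1
10. not r implies p, 1
11. not r, 1
12. p, 1
13. (not r implies p) implies r, 2
14. r, 2
Accessibility: 0R0, 0R1, 1R0, 1R1, 1R2, 2R1, 2R2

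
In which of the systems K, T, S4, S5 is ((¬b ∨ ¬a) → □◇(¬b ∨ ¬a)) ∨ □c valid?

S5

S5-tableau for the negation ¬(((¬b ∨ ¬a) → □◇(¬b ∨ ¬a)) ∨ □c):
1. ¬(((¬b ∨ ¬a) → □◇(¬b ∨ ¬a)) ∨ □c), 0
2. ¬((¬b ∨ ¬a) → □◇(¬b ∨ ¬a)), 0   [¬∨-rule on 1]
3. ¬□c, 0   [¬∨-rule on 1]
4. ¬b ∨ ¬a, 0   [¬→-rule on 2]
5. ¬□◇(¬b ∨ ¬a), 0   [¬→-rule on 2]
6. ¬a, 0   [∨-rule on 4 (branches; this branch)]
7. ¬c, 1   [¬□-rule on 3: fresh world 1, 0R1]
8. ¬◇(¬b ∨ ¬a), 2   [¬□-rule on 5: fresh world 2, 0R2]
9. ¬(¬b ∨ ¬a), 0   [¬◇-rule on 8 via 2R0]
10. b, 0   [¬∨-rule on 9]
11. a, 0   [¬∨-rule on 9]
Accessibility: 0R0, 0R1, 0R2, 1R0, 1R1, 1R2, 2R0, 2R1, 2R2
Branch closes: a and ¬a both at 0.
Every branch closes (one shown): valid in S5.
S4-tableau for the negation ¬(((¬b ∨ ¬a) → □◇(¬b ∨ ¬a)) ∨ □c):
1. ¬(((¬b ∨ ¬a) → □◇(¬b ∨ ¬a)) ∨ □c), 0
2. ¬((¬b ∨ ¬a) → □◇(¬b ∨ ¬a)), 0   [¬∨-rule on 1]
3. ¬□c, 0   [¬∨-rule on 1]
4. ¬b ∨ ¬a, 0   [¬→-rule on 2]
5. ¬□◇(¬b ∨ ¬a), 0   [¬→-rule on 2]
6. ¬a, 0   [∨-rule on 4 (branches; this branch)]
7. ¬c, 1   [¬□-rule on 3: fresh world 1, 0R1]
8. ¬◇(¬b ∨ ¬a), 2   [¬□-rule on 5: fresh world 2, 0R2]
9. ¬(¬b ∨ ¬a), 2   [¬◇-rule on 8 via 2R2]
10. b, 2   [¬∨-rule on 9]
11. a, 2   [¬∨-rule on 9]
Accessibility: 0R0, 0R1, 0R2, 1R1, 2R2
Complete open branch: countermodel on an S4-frame, so not valid in S4, nor in K, T (the same frame is also a K-frame and a T-frame).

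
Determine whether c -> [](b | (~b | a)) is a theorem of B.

Tableau for the negation ~(c -> [](b | (~b | a))):
1. ~(c -> [](b | (~b | a))), u
2. c, u
3. ~[](b | (~b | a)), u
4. ~(b | (~b | a)), v
5. ~b, v
6. ~(~b | a), v
7. b, v
8. ~a, v
Accessibility: uRu, uRv, vRu, vRv
Branch closes: b and ~b both at v.
Every branch of the negation's tableau closes; the branch above is one of them.

Valid in B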